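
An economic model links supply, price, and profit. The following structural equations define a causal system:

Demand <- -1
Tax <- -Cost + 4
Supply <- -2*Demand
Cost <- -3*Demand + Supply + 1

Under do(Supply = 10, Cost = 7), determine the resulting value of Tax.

Setting Supply = 10, Cost = 7 by intervention discards those variables' equations.
Tax = -Cost + 4  [with Cost=7]  = -3

-3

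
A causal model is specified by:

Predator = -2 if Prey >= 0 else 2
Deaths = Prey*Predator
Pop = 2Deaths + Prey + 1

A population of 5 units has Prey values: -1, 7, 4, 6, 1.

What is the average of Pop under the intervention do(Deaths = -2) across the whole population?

Under do(Deaths=-2), Deaths's equation is replaced by Deaths=-2 for every unit. Per-unit Pop: -4, 4, 1, 3, -2. Mean = 0.4.

0.4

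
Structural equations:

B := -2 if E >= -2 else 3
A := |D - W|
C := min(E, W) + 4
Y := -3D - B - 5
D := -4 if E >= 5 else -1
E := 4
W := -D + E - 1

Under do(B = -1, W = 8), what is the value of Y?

Under do(B = -1, W = 8), each intervened variable's structural equation is replaced by its fixed value.
D = -4 if E >= 5 else -1  [with E=4]  = -1
Y = -3D - B - 5  [with D=-1, B=-1]  = -1

-1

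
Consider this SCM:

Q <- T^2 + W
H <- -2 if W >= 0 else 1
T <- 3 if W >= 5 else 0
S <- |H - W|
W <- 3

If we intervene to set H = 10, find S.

do(H=10) replaces the equation H <- -2 if W >= 0 else 1 with the constant H = 10.
S = |H - W|  [with H=10, W=3]  = 7

7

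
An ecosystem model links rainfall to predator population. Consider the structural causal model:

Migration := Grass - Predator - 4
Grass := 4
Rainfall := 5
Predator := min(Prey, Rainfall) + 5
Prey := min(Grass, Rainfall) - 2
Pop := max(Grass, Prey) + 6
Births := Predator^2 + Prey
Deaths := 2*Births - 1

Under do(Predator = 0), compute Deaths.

3

Under do(Predator=0), the mechanism Predator := min(Prey, Rainfall) + 5 is discarded; Predator is fixed at 0.
Prey = min(Grass, Rainfall) - 2  [with Grass=4, Rainfall=5]  = 2
Births = Predator^2 + Prey  [with Predator=0, Prey=2]  = 2
Deaths = 2*Births - 1  [with Births=2]  = 3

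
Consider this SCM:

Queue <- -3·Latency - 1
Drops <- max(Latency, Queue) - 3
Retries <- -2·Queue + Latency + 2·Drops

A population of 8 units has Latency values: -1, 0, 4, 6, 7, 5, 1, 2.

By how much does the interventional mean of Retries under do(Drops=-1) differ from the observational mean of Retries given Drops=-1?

17.5

Under do(Drops=-1), Drops's equation is replaced by Drops=-1 for every unit. Per-unit Retries: -7, 0, 28, 42, 49, 35, 7, 14. Mean = 21.
Observing Drops=-1 restricts to units where Drops's equation naturally yields -1: Latency ∈ {-1, 2}. In that subpopulation Retries = -7, 14, mean 3.5.
Difference = 21 − 3.5 = 17.5.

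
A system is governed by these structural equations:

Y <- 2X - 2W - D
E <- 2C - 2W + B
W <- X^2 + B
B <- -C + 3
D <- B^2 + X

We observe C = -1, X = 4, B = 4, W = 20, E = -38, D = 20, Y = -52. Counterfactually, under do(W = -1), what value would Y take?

-10

The intervention breaks the incoming arrows to W: W <- X^2 + B no longer applies, and W = -1.
B = -C + 3  [with C=-1]  = 4
D = B^2 + X  [with B=4, X=4]  = 20
Y = 2X - 2W - D  [with X=4, W=-1, D=20]  = -10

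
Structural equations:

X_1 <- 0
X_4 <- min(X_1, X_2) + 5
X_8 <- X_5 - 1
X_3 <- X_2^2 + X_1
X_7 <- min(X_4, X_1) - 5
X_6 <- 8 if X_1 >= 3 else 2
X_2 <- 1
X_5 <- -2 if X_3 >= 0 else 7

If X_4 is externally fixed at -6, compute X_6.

Under do(X_4=-6), the mechanism X_4 <- min(X_1, X_2) + 5 is discarded; X_4 is fixed at -6.
Since X_6 is not a descendant of the intervened variable, it is unaffected.
X_6 = 8 if X_1 >= 3 else 2  [with X_1=0]  = 2

2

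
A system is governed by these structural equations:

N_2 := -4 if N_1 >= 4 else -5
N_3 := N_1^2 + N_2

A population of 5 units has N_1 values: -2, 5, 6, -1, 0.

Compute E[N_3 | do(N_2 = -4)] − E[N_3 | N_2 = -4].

-17.3

Every unit gets N_2=-4 under the intervention. N_3 values become 0, 21, 32, -3, -4; E[N_3|do(N_2=-4)] = 9.2.
E[N_3|N_2=-4] averages over only the 2 units with N_2=-4 (N_1 = 5, 6): N_3 = 21, 32, mean 26.5.
Difference = 9.2 − 26.5 = -17.3.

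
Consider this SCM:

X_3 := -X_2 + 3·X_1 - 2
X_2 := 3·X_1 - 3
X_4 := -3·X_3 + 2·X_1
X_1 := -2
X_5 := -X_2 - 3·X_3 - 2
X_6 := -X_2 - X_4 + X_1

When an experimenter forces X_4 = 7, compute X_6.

Under do(X_4=7), the mechanism X_4 := -3·X_3 + 2·X_1 is discarded; X_4 is fixed at 7.
X_2 = 3·X_1 - 3  [with X_1=-2]  = -9
X_6 = -X_2 - X_4 + X_1  [with X_2=-9, X_4=7, X_1=-2]  = 0

0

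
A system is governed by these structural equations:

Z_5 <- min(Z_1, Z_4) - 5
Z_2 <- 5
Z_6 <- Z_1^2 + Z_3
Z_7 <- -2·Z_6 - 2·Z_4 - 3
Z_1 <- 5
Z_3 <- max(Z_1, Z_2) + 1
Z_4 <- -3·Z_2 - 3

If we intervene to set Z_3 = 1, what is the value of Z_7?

-19

The intervention breaks the incoming arrows to Z_3: Z_3 <- max(Z_1, Z_2) + 1 no longer applies, and Z_3 = 1.
Z_4 = -3·Z_2 - 3  [with Z_2=5]  = -18
Z_6 = Z_1^2 + Z_3  [with Z_1=5, Z_3=1]  = 26
Z_7 = -2·Z_6 - 2·Z_4 - 3  [with Z_6=26, Z_4=-18]  = -19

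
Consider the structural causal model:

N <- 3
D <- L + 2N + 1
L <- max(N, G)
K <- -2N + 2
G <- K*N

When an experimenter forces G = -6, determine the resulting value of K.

Under do(G=-6), the mechanism G <- K*N is discarded; G is fixed at -6.
Since K is not a descendant of the intervened variable, it is unaffected.
K = -2N + 2  [with N=3]  = -4

-4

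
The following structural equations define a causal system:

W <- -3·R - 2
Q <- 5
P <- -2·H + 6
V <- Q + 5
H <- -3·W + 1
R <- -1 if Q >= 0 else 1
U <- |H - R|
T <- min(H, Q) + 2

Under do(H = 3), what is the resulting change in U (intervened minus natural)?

3

do(H=3) replaces the equation H <- -3·W + 1 with the constant H = 3.
R = -1 if Q >= 0 else 1  [with Q=5]  = -1
U = |H - R|  [with H=3, R=-1]  = 4
Without intervention: R = -1 if Q >= 0 else 1  [with Q=5]  = -1; W = -3·R - 2  [with R=-1]  = 1; H = -3·W + 1  [with W=1]  = -2; U = |H - R|  [with H=-2, R=-1]  = 1.
Change = 4 − 1 = 3.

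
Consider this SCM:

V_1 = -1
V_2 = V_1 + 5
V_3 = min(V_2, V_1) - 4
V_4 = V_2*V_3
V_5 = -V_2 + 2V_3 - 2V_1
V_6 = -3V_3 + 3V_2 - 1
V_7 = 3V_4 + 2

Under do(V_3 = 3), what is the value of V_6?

2

The intervention breaks the incoming arrows to V_3: V_3 = min(V_2, V_1) - 4 no longer applies, and V_3 = 3.
V_2 = V_1 + 5  [with V_1=-1]  = 4
V_6 = -3V_3 + 3V_2 - 1  [with V_3=3, V_2=4]  = 2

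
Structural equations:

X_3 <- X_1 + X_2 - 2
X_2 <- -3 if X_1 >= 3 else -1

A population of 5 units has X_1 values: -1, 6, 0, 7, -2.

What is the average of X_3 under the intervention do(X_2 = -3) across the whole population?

-3

Every unit gets X_2=-3 under the intervention. X_3 values become -6, 1, -5, 2, -7; E[X_3|do(X_2=-3)] = -3.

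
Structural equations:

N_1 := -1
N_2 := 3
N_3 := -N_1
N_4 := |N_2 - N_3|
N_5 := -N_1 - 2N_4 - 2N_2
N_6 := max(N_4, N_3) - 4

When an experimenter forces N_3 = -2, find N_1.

-1

Under do(N_3=-2), the mechanism N_3 := -N_1 is discarded; N_3 is fixed at -2.
N_1 is not downstream of the intervention, so its value is determined by the original equations.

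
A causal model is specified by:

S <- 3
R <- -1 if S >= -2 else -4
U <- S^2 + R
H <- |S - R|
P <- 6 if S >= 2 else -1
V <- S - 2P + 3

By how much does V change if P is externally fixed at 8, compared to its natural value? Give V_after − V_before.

The intervention breaks the incoming arrows to P: P <- 6 if S >= 2 else -1 no longer applies, and P = 8.
V = S - 2P + 3  [with S=3, P=8]  = -10
Without intervention: P = 6 if S >= 2 else -1  [with S=3]  = 6; V = S - 2P + 3  [with S=3, P=6]  = -6.
Change = -10 − (-6) = -4.

-4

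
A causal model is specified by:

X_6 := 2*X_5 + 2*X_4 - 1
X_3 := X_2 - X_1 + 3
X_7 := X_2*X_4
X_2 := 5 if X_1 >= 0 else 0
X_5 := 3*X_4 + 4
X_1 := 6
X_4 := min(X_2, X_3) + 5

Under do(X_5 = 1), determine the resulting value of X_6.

The intervention breaks the incoming arrows to X_5: X_5 := 3*X_4 + 4 no longer applies, and X_5 = 1.
X_2 = 5 if X_1 >= 0 else 0  [with X_1=6]  = 5
X_3 = X_2 - X_1 + 3  [with X_2=5, X_1=6]  = 2
X_4 = min(X_2, X_3) + 5  [with X_2=5, X_3=2]  = 7
X_6 = 2*X_5 + 2*X_4 - 1  [with X_5=1, X_4=7]  = 15

15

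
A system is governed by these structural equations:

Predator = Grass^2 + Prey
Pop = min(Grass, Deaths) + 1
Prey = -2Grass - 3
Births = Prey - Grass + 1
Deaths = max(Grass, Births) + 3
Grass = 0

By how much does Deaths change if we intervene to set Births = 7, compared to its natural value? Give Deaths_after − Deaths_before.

7

Intervening sets Births = 7 and removes its equation (Births = Prey - Grass + 1).
Deaths = max(Grass, Births) + 3  [with Grass=0, Births=7]  = 10
Without intervention: Prey = -2Grass - 3  [with Grass=0]  = -3; Births = Prey - Grass + 1  [with Prey=-3, Grass=0]  = -2; Deaths = max(Grass, Births) + 3  [with Grass=0, Births=-2]  = 3.
Change = 10 − 3 = 7.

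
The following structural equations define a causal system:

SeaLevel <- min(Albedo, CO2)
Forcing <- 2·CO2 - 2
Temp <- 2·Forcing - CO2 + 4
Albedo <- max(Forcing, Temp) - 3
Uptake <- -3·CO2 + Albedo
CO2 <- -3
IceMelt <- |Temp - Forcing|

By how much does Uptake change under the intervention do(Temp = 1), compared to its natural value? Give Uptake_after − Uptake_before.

9

The intervention breaks the incoming arrows to Temp: Temp <- 2·Forcing - CO2 + 4 no longer applies, and Temp = 1.
Forcing = 2·CO2 - 2  [with CO2=-3]  = -8
Albedo = max(Forcing, Temp) - 3  [with Forcing=-8, Temp=1]  = -2
Uptake = -3·CO2 + Albedo  [with CO2=-3, Albedo=-2]  = 7
Without intervention: Forcing = 2·CO2 - 2  [with CO2=-3]  = -8; Temp = 2·Forcing - CO2 + 4  [with Forcing=-8, CO2=-3]  = -9; Albedo = max(Forcing, Temp) - 3  [with Forcing=-8, Temp=-9]  = -11; Uptake = -3·CO2 + Albedo  [with CO2=-3, Albedo=-11]  = -2.
Change = 7 − (-2) = 9.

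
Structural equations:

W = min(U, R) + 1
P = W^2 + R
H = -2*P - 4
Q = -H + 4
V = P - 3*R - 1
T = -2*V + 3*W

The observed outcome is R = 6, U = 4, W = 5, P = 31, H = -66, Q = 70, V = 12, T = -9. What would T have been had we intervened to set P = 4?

do(P=4) replaces the equation P = W^2 + R with the constant P = 4.
W = min(U, R) + 1  [with U=4, R=6]  = 5
V = P - 3*R - 1  [with P=4, R=6]  = -15
T = -2*V + 3*W  [with V=-15, W=5]  = 45

45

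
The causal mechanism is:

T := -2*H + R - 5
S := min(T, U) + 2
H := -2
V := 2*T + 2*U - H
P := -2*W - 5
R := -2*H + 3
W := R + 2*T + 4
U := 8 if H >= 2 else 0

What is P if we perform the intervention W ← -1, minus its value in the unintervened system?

Intervening sets W = -1 and removes its equation (W := R + 2*T + 4).
P = -2*W - 5  [with W=-1]  = -3
Without intervention: R = -2*H + 3  [with H=-2]  = 7; T = -2*H + R - 5  [with H=-2, R=7]  = 6; W = R + 2*T + 4  [with R=7, T=6]  = 23; P = -2*W - 5  [with W=23]  = -51.
Change = -3 − (-51) = 48.

48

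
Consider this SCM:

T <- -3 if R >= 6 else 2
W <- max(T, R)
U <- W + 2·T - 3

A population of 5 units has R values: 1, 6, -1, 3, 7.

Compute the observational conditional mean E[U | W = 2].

3

Conditioning on W=2 selects the 2 unit(s) with R ∈ {1, -1}. Their U values: 3, 3. Mean = 3.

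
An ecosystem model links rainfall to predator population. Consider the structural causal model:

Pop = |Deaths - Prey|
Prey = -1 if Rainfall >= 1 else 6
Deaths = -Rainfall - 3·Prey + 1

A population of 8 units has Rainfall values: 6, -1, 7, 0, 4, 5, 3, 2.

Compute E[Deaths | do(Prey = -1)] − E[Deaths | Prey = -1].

1.25

Every unit gets Prey=-1 under the intervention. Deaths values become -2, 5, -3, 4, 0, -1, 1, 2; E[Deaths|do(Prey=-1)] = 0.75.
Conditioning on Prey=-1 selects the 6 unit(s) with Rainfall ∈ {6, 7, 4, 5, 3, 2}. Their Deaths values: -2, -3, 0, -1, 1, 2. Mean = -0.5.
Difference = 0.75 − (-0.5) = 1.25.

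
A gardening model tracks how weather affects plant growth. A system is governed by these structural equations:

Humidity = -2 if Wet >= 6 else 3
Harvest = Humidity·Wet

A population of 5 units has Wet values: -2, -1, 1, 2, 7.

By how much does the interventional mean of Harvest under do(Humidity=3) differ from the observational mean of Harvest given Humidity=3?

4.2

do(Humidity=3) breaks Humidity's dependence on Wet. With Humidity=3 fixed, Harvest across the units is -6, -3, 3, 6, 21, mean 4.2.
E[Harvest|Humidity=3] averages over only the 4 units with Humidity=3 (Wet = -2, -1, 1, 2): Harvest = -6, -3, 3, 6, mean 0.
Difference = 4.2 − 0 = 4.2.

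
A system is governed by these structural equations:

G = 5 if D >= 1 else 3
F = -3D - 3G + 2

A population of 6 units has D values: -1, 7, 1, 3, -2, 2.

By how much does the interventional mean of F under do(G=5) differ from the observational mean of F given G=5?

4.75

Every unit gets G=5 under the intervention. F values become -10, -34, -16, -22, -7, -19; E[F|do(G=5)] = -18.
Observing G=5 restricts to units where G's equation naturally yields 5: D ∈ {7, 1, 3, 2}. In that subpopulation F = -34, -16, -22, -19, mean -22.75.
Difference = -18 − (-22.75) = 4.75.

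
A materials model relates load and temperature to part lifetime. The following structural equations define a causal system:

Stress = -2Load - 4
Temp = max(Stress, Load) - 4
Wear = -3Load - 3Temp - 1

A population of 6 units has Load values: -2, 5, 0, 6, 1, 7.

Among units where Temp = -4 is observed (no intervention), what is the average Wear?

14

E[Wear|Temp=-4] averages over only the 2 units with Temp=-4 (Load = -2, 0): Wear = 17, 11, mean 14.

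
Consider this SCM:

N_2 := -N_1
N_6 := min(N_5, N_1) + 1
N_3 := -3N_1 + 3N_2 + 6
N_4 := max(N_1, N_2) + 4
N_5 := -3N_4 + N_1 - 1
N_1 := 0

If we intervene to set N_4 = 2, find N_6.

Under do(N_4=2), the mechanism N_4 := max(N_1, N_2) + 4 is discarded; N_4 is fixed at 2.
N_5 = -3N_4 + N_1 - 1  [with N_4=2, N_1=0]  = -7
N_6 = min(N_5, N_1) + 1  [with N_5=-7, N_1=0]  = -6

-6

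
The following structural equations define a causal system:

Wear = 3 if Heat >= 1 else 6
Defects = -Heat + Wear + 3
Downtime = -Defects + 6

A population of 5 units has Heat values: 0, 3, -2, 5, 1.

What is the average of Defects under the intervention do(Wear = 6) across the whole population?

Every unit gets Wear=6 under the intervention. Defects values become 9, 6, 11, 4, 8; E[Defects|do(Wear=6)] = 7.6.

7.6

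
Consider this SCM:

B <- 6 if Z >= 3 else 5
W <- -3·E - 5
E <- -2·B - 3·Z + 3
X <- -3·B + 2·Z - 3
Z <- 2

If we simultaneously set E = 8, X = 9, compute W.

-29

The joint intervention fixes E = 8, X = 9, removing each variable's own equation.
W = -3·E - 5  [with E=8]  = -29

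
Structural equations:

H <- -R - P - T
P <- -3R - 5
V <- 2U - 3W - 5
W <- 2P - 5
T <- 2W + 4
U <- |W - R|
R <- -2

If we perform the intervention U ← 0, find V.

4

Intervening sets U = 0 and removes its equation (U <- |W - R|).
P = -3R - 5  [with R=-2]  = 1
W = 2P - 5  [with P=1]  = -3
V = 2U - 3W - 5  [with U=0, W=-3]  = 4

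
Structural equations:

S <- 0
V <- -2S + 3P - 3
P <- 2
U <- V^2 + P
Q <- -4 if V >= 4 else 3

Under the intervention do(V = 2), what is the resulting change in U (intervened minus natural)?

do(V=2) replaces the equation V <- -2S + 3P - 3 with the constant V = 2.
U = V^2 + P  [with V=2, P=2]  = 6
Without intervention: V = -2S + 3P - 3  [with S=0, P=2]  = 3; U = V^2 + P  [with V=3, P=2]  = 11.
Change = 6 − 11 = -5.

-5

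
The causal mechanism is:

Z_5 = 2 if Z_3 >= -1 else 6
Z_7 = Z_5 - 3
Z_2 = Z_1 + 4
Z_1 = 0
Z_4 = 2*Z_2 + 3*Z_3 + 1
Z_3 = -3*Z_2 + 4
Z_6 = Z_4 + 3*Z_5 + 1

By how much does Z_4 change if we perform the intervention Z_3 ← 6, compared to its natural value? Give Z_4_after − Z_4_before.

42

The intervention breaks the incoming arrows to Z_3: Z_3 = -3*Z_2 + 4 no longer applies, and Z_3 = 6.
Z_2 = Z_1 + 4  [with Z_1=0]  = 4
Z_4 = 2*Z_2 + 3*Z_3 + 1  [with Z_2=4, Z_3=6]  = 27
Without intervention: Z_2 = Z_1 + 4  [with Z_1=0]  = 4; Z_3 = -3*Z_2 + 4  [with Z_2=4]  = -8; Z_4 = 2*Z_2 + 3*Z_3 + 1  [with Z_2=4, Z_3=-8]  = -15.
Change = 27 − (-15) = 42.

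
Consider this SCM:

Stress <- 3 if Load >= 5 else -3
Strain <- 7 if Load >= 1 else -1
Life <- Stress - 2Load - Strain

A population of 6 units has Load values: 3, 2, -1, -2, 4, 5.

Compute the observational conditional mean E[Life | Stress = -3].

Conditioning on Stress=-3 selects the 5 unit(s) with Load ∈ {3, 2, -1, -2, 4}. Their Life values: -16, -14, 0, 2, -18. Mean = -9.2.

-9.2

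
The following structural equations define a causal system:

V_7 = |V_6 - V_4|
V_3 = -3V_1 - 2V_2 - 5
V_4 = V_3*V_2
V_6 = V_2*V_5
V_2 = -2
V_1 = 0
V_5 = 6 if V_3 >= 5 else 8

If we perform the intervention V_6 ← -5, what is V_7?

Intervening sets V_6 = -5 and removes its equation (V_6 = V_2*V_5).
V_3 = -3V_1 - 2V_2 - 5  [with V_1=0, V_2=-2]  = -1
V_4 = V_3*V_2  [with V_3=-1, V_2=-2]  = 2
V_7 = |V_6 - V_4|  [with V_6=-5, V_4=2]  = 7

7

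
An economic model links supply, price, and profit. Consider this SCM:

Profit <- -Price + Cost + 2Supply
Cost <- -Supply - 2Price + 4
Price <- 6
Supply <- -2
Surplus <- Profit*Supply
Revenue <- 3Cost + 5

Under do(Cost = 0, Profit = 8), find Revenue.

The joint intervention fixes Cost = 0, Profit = 8, removing each variable's own equation.
Revenue = 3Cost + 5  [with Cost=0]  = 5

5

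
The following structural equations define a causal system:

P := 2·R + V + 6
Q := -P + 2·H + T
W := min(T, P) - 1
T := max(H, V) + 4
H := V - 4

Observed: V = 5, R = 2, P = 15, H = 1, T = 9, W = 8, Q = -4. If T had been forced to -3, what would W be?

The intervention breaks the incoming arrows to T: T := max(H, V) + 4 no longer applies, and T = -3.
P = 2·R + V + 6  [with R=2, V=5]  = 15
W = min(T, P) - 1  [with T=-3, P=15]  = -4

-4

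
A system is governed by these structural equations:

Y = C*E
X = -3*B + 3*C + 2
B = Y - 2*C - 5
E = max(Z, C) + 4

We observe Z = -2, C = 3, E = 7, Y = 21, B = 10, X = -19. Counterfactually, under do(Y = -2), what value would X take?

Under do(Y=-2), the mechanism Y = C*E is discarded; Y is fixed at -2.
B = Y - 2*C - 5  [with Y=-2, C=3]  = -13
X = -3*B + 3*C + 2  [with B=-13, C=3]  = 50

50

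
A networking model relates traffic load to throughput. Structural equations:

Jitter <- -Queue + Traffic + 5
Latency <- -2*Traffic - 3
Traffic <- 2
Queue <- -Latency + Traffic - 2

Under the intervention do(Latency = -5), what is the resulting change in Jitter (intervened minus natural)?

2

Under do(Latency=-5), the mechanism Latency <- -2*Traffic - 3 is discarded; Latency is fixed at -5.
Queue = -Latency + Traffic - 2  [with Latency=-5, Traffic=2]  = 5
Jitter = -Queue + Traffic + 5  [with Queue=5, Traffic=2]  = 2
Without intervention: Latency = -2*Traffic - 3  [with Traffic=2]  = -7; Queue = -Latency + Traffic - 2  [with Latency=-7, Traffic=2]  = 7; Jitter = -Queue + Traffic + 5  [with Queue=7, Traffic=2]  = 0.
Change = 2 − 0 = 2.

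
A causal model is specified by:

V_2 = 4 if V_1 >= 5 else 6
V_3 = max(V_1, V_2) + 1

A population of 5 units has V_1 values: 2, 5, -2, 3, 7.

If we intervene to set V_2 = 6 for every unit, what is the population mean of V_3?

The intervention sets V_2=6 in all 5 units regardless of V_1. Recomputing V_3 per unit gives 7, 7, 7, 7, 8; average 7.2.

7.2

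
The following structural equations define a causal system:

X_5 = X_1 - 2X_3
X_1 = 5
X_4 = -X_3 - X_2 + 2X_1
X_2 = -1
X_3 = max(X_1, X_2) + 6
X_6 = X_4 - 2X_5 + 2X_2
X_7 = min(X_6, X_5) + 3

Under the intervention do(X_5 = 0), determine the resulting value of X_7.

1

Under do(X_5=0), the mechanism X_5 = X_1 - 2X_3 is discarded; X_5 is fixed at 0.
X_3 = max(X_1, X_2) + 6  [with X_1=5, X_2=-1]  = 11
X_4 = -X_3 - X_2 + 2X_1  [with X_3=11, X_2=-1, X_1=5]  = 0
X_6 = X_4 - 2X_5 + 2X_2  [with X_4=0, X_5=0, X_2=-1]  = -2
X_7 = min(X_6, X_5) + 3  [with X_6=-2, X_5=0]  = 1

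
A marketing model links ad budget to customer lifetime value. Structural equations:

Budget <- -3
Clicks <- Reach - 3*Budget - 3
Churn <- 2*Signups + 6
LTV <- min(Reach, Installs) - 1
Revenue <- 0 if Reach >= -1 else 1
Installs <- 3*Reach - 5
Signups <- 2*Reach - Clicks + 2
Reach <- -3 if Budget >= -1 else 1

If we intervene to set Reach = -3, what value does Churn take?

Under do(Reach=-3), the mechanism Reach <- -3 if Budget >= -1 else 1 is discarded; Reach is fixed at -3.
Clicks = Reach - 3*Budget - 3  [with Reach=-3, Budget=-3]  = 3
Signups = 2*Reach - Clicks + 2  [with Reach=-3, Clicks=3]  = -7
Churn = 2*Signups + 6  [with Signups=-7]  = -8

-8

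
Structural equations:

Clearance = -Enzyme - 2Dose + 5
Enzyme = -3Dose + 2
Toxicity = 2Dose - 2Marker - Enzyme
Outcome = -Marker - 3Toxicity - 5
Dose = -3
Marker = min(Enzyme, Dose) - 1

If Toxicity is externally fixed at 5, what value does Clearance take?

Intervening sets Toxicity = 5 and removes its equation (Toxicity = 2Dose - 2Marker - Enzyme).
No directed path runs from Toxicity to Clearance, so Clearance keeps its natural value.
Enzyme = -3Dose + 2  [with Dose=-3]  = 11
Clearance = -Enzyme - 2Dose + 5  [with Enzyme=11, Dose=-3]  = 0

0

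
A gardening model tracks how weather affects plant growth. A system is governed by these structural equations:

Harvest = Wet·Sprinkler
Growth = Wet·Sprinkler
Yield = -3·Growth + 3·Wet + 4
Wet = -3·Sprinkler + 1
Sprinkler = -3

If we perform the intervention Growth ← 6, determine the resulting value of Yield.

The intervention breaks the incoming arrows to Growth: Growth = Wet·Sprinkler no longer applies, and Growth = 6.
Wet = -3·Sprinkler + 1  [with Sprinkler=-3]  = 10
Yield = -3·Growth + 3·Wet + 4  [with Growth=6, Wet=10]  = 16

16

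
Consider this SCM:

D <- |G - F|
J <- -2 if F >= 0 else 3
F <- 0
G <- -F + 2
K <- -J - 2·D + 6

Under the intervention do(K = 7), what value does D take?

2

The intervention breaks the incoming arrows to K: K <- -J - 2·D + 6 no longer applies, and K = 7.
Since D is not a descendant of the intervened variable, it is unaffected.
G = -F + 2  [with F=0]  = 2
D = |G - F|  [with G=2, F=0]  = 2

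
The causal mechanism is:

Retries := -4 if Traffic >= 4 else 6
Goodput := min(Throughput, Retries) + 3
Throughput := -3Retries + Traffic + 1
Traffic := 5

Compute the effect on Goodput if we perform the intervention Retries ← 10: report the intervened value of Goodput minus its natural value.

Under do(Retries=10), the mechanism Retries := -4 if Traffic >= 4 else 6 is discarded; Retries is fixed at 10.
Throughput = -3Retries + Traffic + 1  [with Retries=10, Traffic=5]  = -24
Goodput = min(Throughput, Retries) + 3  [with Throughput=-24, Retries=10]  = -21
Without intervention: Retries = -4 if Traffic >= 4 else 6  [with Traffic=5]  = -4; Throughput = -3Retries + Traffic + 1  [with Retries=-4, Traffic=5]  = 18; Goodput = min(Throughput, Retries) + 3  [with Throughput=18, Retries=-4]  = -1.
Change = -21 − (-1) = -20.

-20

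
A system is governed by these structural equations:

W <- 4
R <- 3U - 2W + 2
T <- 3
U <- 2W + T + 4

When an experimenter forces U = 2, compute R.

0

The intervention breaks the incoming arrows to U: U <- 2W + T + 4 no longer applies, and U = 2.
R = 3U - 2W + 2  [with U=2, W=4]  = 0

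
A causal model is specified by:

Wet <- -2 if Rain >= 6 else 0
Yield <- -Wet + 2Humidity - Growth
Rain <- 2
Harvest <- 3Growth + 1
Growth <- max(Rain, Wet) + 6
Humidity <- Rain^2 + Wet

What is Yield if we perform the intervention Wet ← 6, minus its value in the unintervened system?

2

do(Wet=6) replaces the equation Wet <- -2 if Rain >= 6 else 0 with the constant Wet = 6.
Growth = max(Rain, Wet) + 6  [with Rain=2, Wet=6]  = 12
Humidity = Rain^2 + Wet  [with Rain=2, Wet=6]  = 10
Yield = -Wet + 2Humidity - Growth  [with Wet=6, Humidity=10, Growth=12]  = 2
Without intervention: Wet = -2 if Rain >= 6 else 0  [with Rain=2]  = 0; Growth = max(Rain, Wet) + 6  [with Rain=2, Wet=0]  = 8; Humidity = Rain^2 + Wet  [with Rain=2, Wet=0]  = 4; Yield = -Wet + 2Humidity - Growth  [with Wet=0, Humidity=4, Growth=8]  = 0.
Change = 2 − 0 = 2.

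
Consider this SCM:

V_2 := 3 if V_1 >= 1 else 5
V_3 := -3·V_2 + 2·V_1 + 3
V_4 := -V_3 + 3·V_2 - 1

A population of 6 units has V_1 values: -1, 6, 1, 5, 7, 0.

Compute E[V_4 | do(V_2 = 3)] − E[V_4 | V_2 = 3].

do(V_2=3) breaks V_2's dependence on V_1. With V_2=3 fixed, V_4 across the units is 16, 2, 12, 4, 0, 14, mean 8.
Conditioning on V_2=3 selects the 4 unit(s) with V_1 ∈ {6, 1, 5, 7}. Their V_4 values: 2, 12, 4, 0. Mean = 4.5.
Difference = 8 − 4.5 = 3.5.

3.5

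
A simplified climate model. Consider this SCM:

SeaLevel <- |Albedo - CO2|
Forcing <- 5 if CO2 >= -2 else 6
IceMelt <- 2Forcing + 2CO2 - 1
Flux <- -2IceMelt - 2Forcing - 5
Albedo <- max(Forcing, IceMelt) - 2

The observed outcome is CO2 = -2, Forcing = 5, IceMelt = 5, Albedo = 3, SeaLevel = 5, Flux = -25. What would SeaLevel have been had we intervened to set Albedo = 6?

Intervening sets Albedo = 6 and removes its equation (Albedo <- max(Forcing, IceMelt) - 2).
SeaLevel = |Albedo - CO2|  [with Albedo=6, CO2=-2]  = 8

8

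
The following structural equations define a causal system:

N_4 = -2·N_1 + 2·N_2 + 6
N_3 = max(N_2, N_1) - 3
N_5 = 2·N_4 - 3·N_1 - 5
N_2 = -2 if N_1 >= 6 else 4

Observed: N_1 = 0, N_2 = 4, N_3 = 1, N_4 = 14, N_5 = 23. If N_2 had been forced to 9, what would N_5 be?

43

do(N_2=9) replaces the equation N_2 = -2 if N_1 >= 6 else 4 with the constant N_2 = 9.
N_4 = -2·N_1 + 2·N_2 + 6  [with N_1=0, N_2=9]  = 24
N_5 = 2·N_4 - 3·N_1 - 5  [with N_4=24, N_1=0]  = 43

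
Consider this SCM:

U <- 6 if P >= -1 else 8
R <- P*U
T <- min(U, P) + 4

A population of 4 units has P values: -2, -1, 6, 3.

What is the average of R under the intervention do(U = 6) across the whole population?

9

do(U=6) breaks U's dependence on P. With U=6 fixed, R across the units is -12, -6, 36, 18, mean 9.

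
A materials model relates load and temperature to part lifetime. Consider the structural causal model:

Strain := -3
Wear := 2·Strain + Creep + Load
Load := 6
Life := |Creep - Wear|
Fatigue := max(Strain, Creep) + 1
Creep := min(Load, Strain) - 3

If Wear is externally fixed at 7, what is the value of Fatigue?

Intervening sets Wear = 7 and removes its equation (Wear := 2·Strain + Creep + Load).
No directed path runs from Wear to Fatigue, so Fatigue keeps its natural value.
Creep = min(Load, Strain) - 3  [with Load=6, Strain=-3]  = -6
Fatigue = max(Strain, Creep) + 1  [with Strain=-3, Creep=-6]  = -2

-2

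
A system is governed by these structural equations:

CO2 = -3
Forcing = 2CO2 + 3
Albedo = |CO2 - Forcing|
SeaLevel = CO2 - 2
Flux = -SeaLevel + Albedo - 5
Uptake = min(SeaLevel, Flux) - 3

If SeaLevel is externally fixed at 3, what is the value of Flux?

Intervening sets SeaLevel = 3 and removes its equation (SeaLevel = CO2 - 2).
Forcing = 2CO2 + 3  [with CO2=-3]  = -3
Albedo = |CO2 - Forcing|  [with CO2=-3, Forcing=-3]  = 0
Flux = -SeaLevel + Albedo - 5  [with SeaLevel=3, Albedo=0]  = -8

-8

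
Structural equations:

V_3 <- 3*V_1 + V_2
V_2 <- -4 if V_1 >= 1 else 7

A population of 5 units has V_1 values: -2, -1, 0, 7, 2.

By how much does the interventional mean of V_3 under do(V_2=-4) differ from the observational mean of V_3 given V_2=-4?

Every unit gets V_2=-4 under the intervention. V_3 values become -10, -7, -4, 17, 2; E[V_3|do(V_2=-4)] = -0.4.
Observing V_2=-4 restricts to units where V_2's equation naturally yields -4: V_1 ∈ {7, 2}. In that subpopulation V_3 = 17, 2, mean 9.5.
Difference = -0.4 − 9.5 = -9.9.

-9.9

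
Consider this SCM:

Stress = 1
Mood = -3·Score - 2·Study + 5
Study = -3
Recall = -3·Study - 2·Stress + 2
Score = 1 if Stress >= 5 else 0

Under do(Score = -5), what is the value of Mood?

26

The intervention breaks the incoming arrows to Score: Score = 1 if Stress >= 5 else 0 no longer applies, and Score = -5.
Mood = -3·Score - 2·Study + 5  [with Score=-5, Study=-3]  = 26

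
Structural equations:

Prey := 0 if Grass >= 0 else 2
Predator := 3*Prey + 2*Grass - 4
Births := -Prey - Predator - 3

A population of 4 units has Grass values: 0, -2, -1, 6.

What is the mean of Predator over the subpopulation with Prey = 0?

2

E[Predator|Prey=0] averages over only the 2 units with Prey=0 (Grass = 0, 6): Predator = -4, 8, mean 2.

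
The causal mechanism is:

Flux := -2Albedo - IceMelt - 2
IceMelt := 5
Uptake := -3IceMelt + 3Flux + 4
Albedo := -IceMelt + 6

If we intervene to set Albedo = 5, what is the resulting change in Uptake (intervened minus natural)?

-24

Under do(Albedo=5), the mechanism Albedo := -IceMelt + 6 is discarded; Albedo is fixed at 5.
Flux = -2Albedo - IceMelt - 2  [with Albedo=5, IceMelt=5]  = -17
Uptake = -3IceMelt + 3Flux + 4  [with IceMelt=5, Flux=-17]  = -62
Without intervention: Albedo = -IceMelt + 6  [with IceMelt=5]  = 1; Flux = -2Albedo - IceMelt - 2  [with Albedo=1, IceMelt=5]  = -9; Uptake = -3IceMelt + 3Flux + 4  [with IceMelt=5, Flux=-9]  = -38.
Change = -62 − (-38) = -24.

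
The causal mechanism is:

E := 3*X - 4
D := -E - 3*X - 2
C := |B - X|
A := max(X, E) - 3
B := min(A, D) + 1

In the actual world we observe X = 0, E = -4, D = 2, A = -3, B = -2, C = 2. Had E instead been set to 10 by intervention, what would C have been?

Under do(E=10), the mechanism E := 3*X - 4 is discarded; E is fixed at 10.
D = -E - 3*X - 2  [with E=10, X=0]  = -12
A = max(X, E) - 3  [with X=0, E=10]  = 7
B = min(A, D) + 1  [with A=7, D=-12]  = -11
C = |B - X|  [with B=-11, X=0]  = 11

11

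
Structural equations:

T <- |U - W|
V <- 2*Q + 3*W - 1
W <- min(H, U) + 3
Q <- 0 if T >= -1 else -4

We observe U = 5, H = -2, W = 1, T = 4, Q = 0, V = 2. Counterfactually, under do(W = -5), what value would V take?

-16

The intervention breaks the incoming arrows to W: W <- min(H, U) + 3 no longer applies, and W = -5.
T = |U - W|  [with U=5, W=-5]  = 10
Q = 0 if T >= -1 else -4  [with T=10]  = 0
V = 2*Q + 3*W - 1  [with Q=0, W=-5]  = -16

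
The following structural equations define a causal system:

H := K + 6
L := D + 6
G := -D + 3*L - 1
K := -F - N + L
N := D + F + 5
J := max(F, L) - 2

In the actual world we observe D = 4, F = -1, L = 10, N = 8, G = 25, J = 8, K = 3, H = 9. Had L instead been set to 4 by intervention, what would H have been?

The intervention breaks the incoming arrows to L: L := D + 6 no longer applies, and L = 4.
N = D + F + 5  [with D=4, F=-1]  = 8
K = -F - N + L  [with F=-1, N=8, L=4]  = -3
H = K + 6  [with K=-3]  = 3

3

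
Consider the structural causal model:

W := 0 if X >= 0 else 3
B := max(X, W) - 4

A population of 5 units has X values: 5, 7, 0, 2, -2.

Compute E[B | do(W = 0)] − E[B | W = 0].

-0.7

do(W=0) breaks W's dependence on X. With W=0 fixed, B across the units is 1, 3, -4, -2, -4, mean -1.2.
Conditioning on W=0 selects the 4 unit(s) with X ∈ {5, 7, 0, 2}. Their B values: 1, 3, -4, -2. Mean = -0.5.
Difference = -1.2 − (-0.5) = -0.7.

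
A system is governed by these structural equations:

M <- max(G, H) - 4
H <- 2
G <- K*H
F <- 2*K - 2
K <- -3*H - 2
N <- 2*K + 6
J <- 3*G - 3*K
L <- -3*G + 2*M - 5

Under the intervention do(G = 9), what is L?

-22

do(G=9) replaces the equation G <- K*H with the constant G = 9.
M = max(G, H) - 4  [with G=9, H=2]  = 5
L = -3*G + 2*M - 5  [with G=9, M=5]  = -22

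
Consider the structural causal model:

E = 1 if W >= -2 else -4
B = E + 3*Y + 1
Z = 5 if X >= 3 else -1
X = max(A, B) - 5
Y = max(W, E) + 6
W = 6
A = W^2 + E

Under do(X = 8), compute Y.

12

do(X=8) replaces the equation X = max(A, B) - 5 with the constant X = 8.
No directed path runs from X to Y, so Y keeps its natural value.
E = 1 if W >= -2 else -4  [with W=6]  = 1
Y = max(W, E) + 6  [with W=6, E=1]  = 12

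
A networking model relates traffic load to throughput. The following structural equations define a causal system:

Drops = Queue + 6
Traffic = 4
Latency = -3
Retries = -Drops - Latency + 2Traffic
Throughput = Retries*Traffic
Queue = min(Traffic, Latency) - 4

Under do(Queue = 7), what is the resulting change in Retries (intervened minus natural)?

do(Queue=7) replaces the equation Queue = min(Traffic, Latency) - 4 with the constant Queue = 7.
Drops = Queue + 6  [with Queue=7]  = 13
Retries = -Drops - Latency + 2Traffic  [with Drops=13, Latency=-3, Traffic=4]  = -2
Without intervention: Queue = min(Traffic, Latency) - 4  [with Traffic=4, Latency=-3]  = -7; Drops = Queue + 6  [with Queue=-7]  = -1; Retries = -Drops - Latency + 2Traffic  [with Drops=-1, Latency=-3, Traffic=4]  = 12.
Change = -2 − 12 = -14.

-14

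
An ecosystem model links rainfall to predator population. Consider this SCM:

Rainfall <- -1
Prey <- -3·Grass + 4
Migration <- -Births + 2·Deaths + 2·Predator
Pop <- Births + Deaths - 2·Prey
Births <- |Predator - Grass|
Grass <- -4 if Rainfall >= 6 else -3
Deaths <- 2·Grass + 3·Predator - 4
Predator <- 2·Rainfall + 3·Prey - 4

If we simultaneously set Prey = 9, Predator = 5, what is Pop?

The joint intervention fixes Prey = 9, Predator = 5, removing each variable's own equation.
Grass = -4 if Rainfall >= 6 else -3  [with Rainfall=-1]  = -3
Births = |Predator - Grass|  [with Predator=5, Grass=-3]  = 8
Deaths = 2·Grass + 3·Predator - 4  [with Grass=-3, Predator=5]  = 5
Pop = Births + Deaths - 2·Prey  [with Births=8, Deaths=5, Prey=9]  = -5

-5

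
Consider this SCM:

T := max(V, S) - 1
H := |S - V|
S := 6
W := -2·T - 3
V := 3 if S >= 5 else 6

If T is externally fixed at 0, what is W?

-3

do(T=0) replaces the equation T := max(V, S) - 1 with the constant T = 0.
W = -2·T - 3  [with T=0]  = -3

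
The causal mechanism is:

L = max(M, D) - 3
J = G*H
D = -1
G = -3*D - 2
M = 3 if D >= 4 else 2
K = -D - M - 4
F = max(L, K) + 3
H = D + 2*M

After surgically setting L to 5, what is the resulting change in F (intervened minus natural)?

Intervening sets L = 5 and removes its equation (L = max(M, D) - 3).
M = 3 if D >= 4 else 2  [with D=-1]  = 2
K = -D - M - 4  [with D=-1, M=2]  = -5
F = max(L, K) + 3  [with L=5, K=-5]  = 8
Without intervention: M = 3 if D >= 4 else 2  [with D=-1]  = 2; K = -D - M - 4  [with D=-1, M=2]  = -5; L = max(M, D) - 3  [with M=2, D=-1]  = -1; F = max(L, K) + 3  [with L=-1, K=-5]  = 2.
Change = 8 − 2 = 6.

6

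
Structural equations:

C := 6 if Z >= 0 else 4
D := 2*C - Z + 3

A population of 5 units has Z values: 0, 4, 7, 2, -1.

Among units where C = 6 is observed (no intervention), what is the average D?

11.75

Observing C=6 restricts to units where C's equation naturally yields 6: Z ∈ {0, 4, 7, 2}. In that subpopulation D = 15, 11, 8, 13, mean 11.75.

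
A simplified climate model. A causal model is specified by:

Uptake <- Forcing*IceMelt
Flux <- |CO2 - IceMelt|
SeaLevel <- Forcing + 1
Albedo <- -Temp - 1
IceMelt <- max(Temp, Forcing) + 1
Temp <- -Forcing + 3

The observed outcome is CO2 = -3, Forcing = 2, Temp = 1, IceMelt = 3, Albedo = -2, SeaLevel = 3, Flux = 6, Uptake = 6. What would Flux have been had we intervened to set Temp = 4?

The intervention breaks the incoming arrows to Temp: Temp <- -Forcing + 3 no longer applies, and Temp = 4.
IceMelt = max(Temp, Forcing) + 1  [with Temp=4, Forcing=2]  = 5
Flux = |CO2 - IceMelt|  [with CO2=-3, IceMelt=5]  = 8

8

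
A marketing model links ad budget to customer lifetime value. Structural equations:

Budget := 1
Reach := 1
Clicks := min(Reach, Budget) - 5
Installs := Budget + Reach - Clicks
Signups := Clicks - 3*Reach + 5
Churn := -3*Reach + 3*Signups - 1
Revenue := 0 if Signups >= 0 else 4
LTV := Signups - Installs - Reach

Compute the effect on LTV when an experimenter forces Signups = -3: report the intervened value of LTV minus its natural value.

-1

do(Signups=-3) replaces the equation Signups := Clicks - 3*Reach + 5 with the constant Signups = -3.
Clicks = min(Reach, Budget) - 5  [with Reach=1, Budget=1]  = -4
Installs = Budget + Reach - Clicks  [with Budget=1, Reach=1, Clicks=-4]  = 6
LTV = Signups - Installs - Reach  [with Signups=-3, Installs=6, Reach=1]  = -10
Without intervention: Clicks = min(Reach, Budget) - 5  [with Reach=1, Budget=1]  = -4; Installs = Budget + Reach - Clicks  [with Budget=1, Reach=1, Clicks=-4]  = 6; Signups = Clicks - 3*Reach + 5  [with Clicks=-4, Reach=1]  = -2; LTV = Signups - Installs - Reach  [with Signups=-2, Installs=6, Reach=1]  = -9.
Change = -10 − (-9) = -1.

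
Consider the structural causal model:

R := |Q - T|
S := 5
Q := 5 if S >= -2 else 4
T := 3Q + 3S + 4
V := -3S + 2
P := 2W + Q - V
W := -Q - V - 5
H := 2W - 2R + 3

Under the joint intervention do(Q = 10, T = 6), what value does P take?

19

The joint intervention fixes Q = 10, T = 6, removing each variable's own equation.
V = -3S + 2  [with S=5]  = -13
W = -Q - V - 5  [with Q=10, V=-13]  = -2
P = 2W + Q - V  [with W=-2, Q=10, V=-13]  = 19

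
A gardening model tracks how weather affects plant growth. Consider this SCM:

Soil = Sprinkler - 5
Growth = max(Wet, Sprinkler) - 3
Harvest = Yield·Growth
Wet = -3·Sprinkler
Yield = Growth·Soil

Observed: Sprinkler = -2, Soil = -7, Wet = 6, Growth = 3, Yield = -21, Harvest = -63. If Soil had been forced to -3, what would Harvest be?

Under do(Soil=-3), the mechanism Soil = Sprinkler - 5 is discarded; Soil is fixed at -3.
Wet = -3·Sprinkler  [with Sprinkler=-2]  = 6
Growth = max(Wet, Sprinkler) - 3  [with Wet=6, Sprinkler=-2]  = 3
Yield = Growth·Soil  [with Growth=3, Soil=-3]  = -9
Harvest = Yield·Growth  [with Yield=-9, Growth=3]  = -27

-27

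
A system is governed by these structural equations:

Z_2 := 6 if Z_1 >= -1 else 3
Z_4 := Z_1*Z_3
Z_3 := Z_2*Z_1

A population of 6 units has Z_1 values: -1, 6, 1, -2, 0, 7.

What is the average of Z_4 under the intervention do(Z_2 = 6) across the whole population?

The intervention sets Z_2=6 in all 6 units regardless of Z_1. Recomputing Z_4 per unit gives 6, 216, 6, 24, 0, 294; average 91.

91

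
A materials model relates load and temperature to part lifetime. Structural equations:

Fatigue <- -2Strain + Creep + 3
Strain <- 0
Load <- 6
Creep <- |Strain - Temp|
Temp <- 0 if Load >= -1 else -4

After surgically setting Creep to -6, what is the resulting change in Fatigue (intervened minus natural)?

Intervening sets Creep = -6 and removes its equation (Creep <- |Strain - Temp|).
Fatigue = -2Strain + Creep + 3  [with Strain=0, Creep=-6]  = -3
Without intervention: Temp = 0 if Load >= -1 else -4  [with Load=6]  = 0; Creep = |Strain - Temp|  [with Strain=0, Temp=0]  = 0; Fatigue = -2Strain + Creep + 3  [with Strain=0, Creep=0]  = 3.
Change = -3 − 3 = -6.

-6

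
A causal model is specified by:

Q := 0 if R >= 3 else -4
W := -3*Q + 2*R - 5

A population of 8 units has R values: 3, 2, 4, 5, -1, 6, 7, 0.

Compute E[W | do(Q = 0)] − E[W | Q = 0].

The intervention sets Q=0 in all 8 units regardless of R. Recomputing W per unit gives 1, -1, 3, 5, -7, 7, 9, -5; average 1.5.
E[W|Q=0] averages over only the 5 units with Q=0 (R = 3, 4, 5, 6, 7): W = 1, 3, 5, 7, 9, mean 5.
Difference = 1.5 − 5 = -3.5.

-3.5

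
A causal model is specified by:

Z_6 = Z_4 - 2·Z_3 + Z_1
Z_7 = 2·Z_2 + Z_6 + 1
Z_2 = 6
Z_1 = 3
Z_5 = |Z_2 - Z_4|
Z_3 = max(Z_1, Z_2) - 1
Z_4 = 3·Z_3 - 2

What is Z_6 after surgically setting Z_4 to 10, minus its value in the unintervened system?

Under do(Z_4=10), the mechanism Z_4 = 3·Z_3 - 2 is discarded; Z_4 is fixed at 10.
Z_3 = max(Z_1, Z_2) - 1  [with Z_1=3, Z_2=6]  = 5
Z_6 = Z_4 - 2·Z_3 + Z_1  [with Z_4=10, Z_3=5, Z_1=3]  = 3
Without intervention: Z_3 = max(Z_1, Z_2) - 1  [with Z_1=3, Z_2=6]  = 5; Z_4 = 3·Z_3 - 2  [with Z_3=5]  = 13; Z_6 = Z_4 - 2·Z_3 + Z_1  [with Z_4=13, Z_3=5, Z_1=3]  = 6.
Change = 3 − 6 = -3.

-3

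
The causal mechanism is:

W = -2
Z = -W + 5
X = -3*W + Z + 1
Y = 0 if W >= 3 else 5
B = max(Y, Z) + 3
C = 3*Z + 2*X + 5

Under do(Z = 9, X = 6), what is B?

Under do(Z = 9, X = 6), each intervened variable's structural equation is replaced by its fixed value.
Y = 0 if W >= 3 else 5  [with W=-2]  = 5
B = max(Y, Z) + 3  [with Y=5, Z=9]  = 12

12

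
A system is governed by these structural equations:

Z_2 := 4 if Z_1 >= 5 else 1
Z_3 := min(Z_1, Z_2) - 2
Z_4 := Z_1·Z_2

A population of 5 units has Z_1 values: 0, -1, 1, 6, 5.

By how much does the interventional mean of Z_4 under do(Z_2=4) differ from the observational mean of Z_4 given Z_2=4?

Under do(Z_2=4), Z_2's equation is replaced by Z_2=4 for every unit. Per-unit Z_4: 0, -4, 4, 24, 20. Mean = 8.8.
E[Z_4|Z_2=4] averages over only the 2 units with Z_2=4 (Z_1 = 6, 5): Z_4 = 24, 20, mean 22.
Difference = 8.8 − 22 = -13.2.

-13.2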